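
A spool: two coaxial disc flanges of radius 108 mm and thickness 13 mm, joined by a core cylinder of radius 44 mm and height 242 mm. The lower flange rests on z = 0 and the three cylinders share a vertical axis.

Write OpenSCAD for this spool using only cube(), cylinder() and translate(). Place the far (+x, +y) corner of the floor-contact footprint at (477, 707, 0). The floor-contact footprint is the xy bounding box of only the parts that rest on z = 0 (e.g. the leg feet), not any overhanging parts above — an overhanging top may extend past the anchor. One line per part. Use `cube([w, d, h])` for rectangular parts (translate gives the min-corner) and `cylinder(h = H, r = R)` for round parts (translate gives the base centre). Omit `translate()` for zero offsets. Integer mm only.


translate([369, 599, 0]) cylinder(h = 13, r = 108);
translate([369, 599, 13]) cylinder(h = 242, r = 44);
translate([369, 599, 255]) cylinder(h = 13, r = 108);


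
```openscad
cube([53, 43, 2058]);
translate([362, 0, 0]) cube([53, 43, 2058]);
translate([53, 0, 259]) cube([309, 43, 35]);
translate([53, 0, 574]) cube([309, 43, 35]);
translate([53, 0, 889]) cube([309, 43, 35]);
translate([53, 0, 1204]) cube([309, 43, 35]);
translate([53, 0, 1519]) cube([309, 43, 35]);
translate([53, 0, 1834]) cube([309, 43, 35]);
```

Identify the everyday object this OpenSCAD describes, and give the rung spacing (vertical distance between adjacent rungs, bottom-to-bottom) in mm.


A ladder. The rung spacing is 315 mm.

Two tall 53×43 posts with 6 short bars between them — a ladder. Adjacent rungs sit at z = 259 and z = 574, so the spacing is 574 − 259 = 315 mm.


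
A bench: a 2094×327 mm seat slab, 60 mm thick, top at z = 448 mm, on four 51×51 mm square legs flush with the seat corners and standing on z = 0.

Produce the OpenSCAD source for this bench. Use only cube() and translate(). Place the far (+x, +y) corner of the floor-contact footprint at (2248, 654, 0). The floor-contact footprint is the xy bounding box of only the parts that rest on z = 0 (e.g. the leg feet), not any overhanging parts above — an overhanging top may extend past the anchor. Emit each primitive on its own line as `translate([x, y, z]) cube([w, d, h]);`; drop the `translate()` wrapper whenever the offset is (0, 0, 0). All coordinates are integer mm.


// leg_h = 448 − 60 = 388
translate([154, 327, 388]) cube([2094, 327, 60]);
translate([154, 327, 0]) cube([51, 51, 388]);
translate([154, 603, 0]) cube([51, 51, 388]);
translate([2197, 327, 0]) cube([51, 51, 388]);
translate([2197, 603, 0]) cube([51, 51, 388]);


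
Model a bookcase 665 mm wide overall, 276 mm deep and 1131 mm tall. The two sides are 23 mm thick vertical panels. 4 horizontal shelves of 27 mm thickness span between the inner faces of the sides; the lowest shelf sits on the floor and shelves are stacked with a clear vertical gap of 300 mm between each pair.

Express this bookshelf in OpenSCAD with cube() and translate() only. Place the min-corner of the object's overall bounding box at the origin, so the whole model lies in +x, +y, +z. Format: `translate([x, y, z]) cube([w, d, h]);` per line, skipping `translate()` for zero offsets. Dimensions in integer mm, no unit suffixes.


cube([23, 276, 1131]);
translate([642, 0, 0]) cube([23, 276, 1131]);
translate([23, 0, 0]) cube([619, 276, 27]);
translate([23, 0, 327]) cube([619, 276, 27]);
translate([23, 0, 654]) cube([619, 276, 27]);
translate([23, 0, 981]) cube([619, 276, 27]);


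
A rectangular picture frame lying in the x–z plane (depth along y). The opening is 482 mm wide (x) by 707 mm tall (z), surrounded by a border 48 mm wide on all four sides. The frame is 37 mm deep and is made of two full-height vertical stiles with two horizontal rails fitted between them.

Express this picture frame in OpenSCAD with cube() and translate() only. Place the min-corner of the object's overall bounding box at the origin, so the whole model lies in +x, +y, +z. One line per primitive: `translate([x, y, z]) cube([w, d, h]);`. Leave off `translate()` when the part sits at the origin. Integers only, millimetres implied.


cube([48, 37, 803]);
translate([530, 0, 0]) cube([48, 37, 803]);
translate([48, 0, 0]) cube([482, 37, 48]);
translate([48, 0, 755]) cube([482, 37, 48]);


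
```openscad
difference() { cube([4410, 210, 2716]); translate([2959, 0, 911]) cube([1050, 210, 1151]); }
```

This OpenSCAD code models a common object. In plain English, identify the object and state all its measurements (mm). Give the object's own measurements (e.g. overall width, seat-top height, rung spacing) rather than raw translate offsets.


A wall 4410 mm long (x), 210 mm thick (y), 2716 mm tall, with a rectangular window opening cut through it. The opening is 1050 mm wide and 1151 mm tall; its sill is at z = 911 mm and its near (−x) edge is 2959 mm from the wall's −x end. The opening passes through the full wall thickness.


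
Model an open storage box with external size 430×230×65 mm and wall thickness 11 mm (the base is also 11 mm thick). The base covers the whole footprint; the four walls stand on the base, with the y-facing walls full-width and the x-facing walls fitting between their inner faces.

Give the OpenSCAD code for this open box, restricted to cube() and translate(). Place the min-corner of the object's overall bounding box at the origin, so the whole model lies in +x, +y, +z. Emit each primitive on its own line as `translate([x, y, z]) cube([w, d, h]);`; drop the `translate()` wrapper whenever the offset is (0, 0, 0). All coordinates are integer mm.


cube([430, 230, 11]);
translate([0, 0, 11]) cube([430, 11, 54]);
translate([0, 219, 11]) cube([430, 11, 54]);
translate([0, 11, 11]) cube([11, 208, 54]);
translate([419, 11, 11]) cube([11, 208, 54]);


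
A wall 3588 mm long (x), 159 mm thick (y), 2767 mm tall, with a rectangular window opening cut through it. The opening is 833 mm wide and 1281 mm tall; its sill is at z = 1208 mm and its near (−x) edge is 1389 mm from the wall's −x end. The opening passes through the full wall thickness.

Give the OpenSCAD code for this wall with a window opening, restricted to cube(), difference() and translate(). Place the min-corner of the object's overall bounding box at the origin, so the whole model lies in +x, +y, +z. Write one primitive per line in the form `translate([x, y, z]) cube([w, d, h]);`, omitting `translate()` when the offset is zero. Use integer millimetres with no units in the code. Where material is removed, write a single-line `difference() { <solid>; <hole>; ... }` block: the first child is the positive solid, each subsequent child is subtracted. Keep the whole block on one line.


difference() { cube([3588, 159, 2767]); translate([1389, 0, 1208]) cube([833, 159, 1281]); }


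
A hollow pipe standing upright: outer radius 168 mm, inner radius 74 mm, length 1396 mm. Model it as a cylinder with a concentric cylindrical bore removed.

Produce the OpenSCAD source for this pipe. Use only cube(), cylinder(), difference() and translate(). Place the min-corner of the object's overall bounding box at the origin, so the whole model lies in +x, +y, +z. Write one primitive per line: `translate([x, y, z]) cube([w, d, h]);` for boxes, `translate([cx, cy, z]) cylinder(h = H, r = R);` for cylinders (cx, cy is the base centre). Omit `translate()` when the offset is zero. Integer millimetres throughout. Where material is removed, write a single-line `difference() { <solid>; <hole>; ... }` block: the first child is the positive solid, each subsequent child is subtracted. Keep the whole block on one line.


difference() { translate([168, 168, 0]) cylinder(h = 1396, r = 168); translate([168, 168, 0]) cylinder(h = 1396, r = 74); }


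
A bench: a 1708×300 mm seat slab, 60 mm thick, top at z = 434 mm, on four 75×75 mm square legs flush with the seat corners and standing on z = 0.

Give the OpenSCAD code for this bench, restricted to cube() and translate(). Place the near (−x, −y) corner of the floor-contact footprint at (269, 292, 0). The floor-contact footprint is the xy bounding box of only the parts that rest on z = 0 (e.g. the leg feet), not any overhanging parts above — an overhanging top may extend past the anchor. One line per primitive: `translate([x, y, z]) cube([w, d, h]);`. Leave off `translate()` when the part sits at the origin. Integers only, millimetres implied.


translate([269, 292, 374]) cube([1708, 300, 60]);
translate([269, 292, 0]) cube([75, 75, 374]);
translate([269, 517, 0]) cube([75, 75, 374]);
translate([1902, 292, 0]) cube([75, 75, 374]);
translate([1902, 517, 0]) cube([75, 75, 374]);


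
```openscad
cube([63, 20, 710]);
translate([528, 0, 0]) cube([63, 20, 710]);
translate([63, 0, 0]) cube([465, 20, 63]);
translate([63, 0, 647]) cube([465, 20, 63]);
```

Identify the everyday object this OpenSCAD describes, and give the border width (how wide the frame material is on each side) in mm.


A picture frame. The border width is 63 mm.

Four thin pieces enclosing a rectangular opening — a picture frame. The two full-height stiles are 710 mm tall; the top rail sits at z = 647 and is 63 mm tall, so the border above the opening is 710 − 647 = 63 mm, matching the stile x-width.


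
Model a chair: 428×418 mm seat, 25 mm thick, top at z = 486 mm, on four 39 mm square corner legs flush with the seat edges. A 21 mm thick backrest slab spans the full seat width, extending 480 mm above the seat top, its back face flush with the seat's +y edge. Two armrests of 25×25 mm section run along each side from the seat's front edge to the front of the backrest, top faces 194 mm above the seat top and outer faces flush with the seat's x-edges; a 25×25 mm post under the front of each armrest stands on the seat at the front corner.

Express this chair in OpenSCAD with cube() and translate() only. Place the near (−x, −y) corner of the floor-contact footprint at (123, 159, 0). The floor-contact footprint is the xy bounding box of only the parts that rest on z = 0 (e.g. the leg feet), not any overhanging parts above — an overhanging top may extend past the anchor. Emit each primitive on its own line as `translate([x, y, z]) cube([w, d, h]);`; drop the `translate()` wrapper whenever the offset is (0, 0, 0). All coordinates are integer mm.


// leg_h = 486 - 25 = 461
// arm post h = 194 - 25 = 169
translate([123, 159, 461]) cube([428, 418, 25]);
translate([123, 159, 0]) cube([39, 39, 461]);
translate([512, 159, 0]) cube([39, 39, 461]);
translate([123, 538, 0]) cube([39, 39, 461]);
translate([512, 538, 0]) cube([39, 39, 461]);
translate([123, 556, 486]) cube([428, 21, 480]);
translate([123, 159, 655]) cube([25, 397, 25]);
translate([526, 159, 655]) cube([25, 397, 25]);
translate([123, 159, 486]) cube([25, 25, 169]);
translate([526, 159, 486]) cube([25, 25, 169]);


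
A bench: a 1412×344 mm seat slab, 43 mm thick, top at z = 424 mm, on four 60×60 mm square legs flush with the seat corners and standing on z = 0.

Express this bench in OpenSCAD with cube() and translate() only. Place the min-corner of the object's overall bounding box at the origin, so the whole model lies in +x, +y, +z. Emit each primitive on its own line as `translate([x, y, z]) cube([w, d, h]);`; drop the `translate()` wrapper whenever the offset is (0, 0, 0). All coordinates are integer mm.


// leg_h = 424 − 43 = 381
translate([0, 0, 381]) cube([1412, 344, 43]);
cube([60, 60, 381]);
translate([0, 284, 0]) cube([60, 60, 381]);
translate([1352, 0, 0]) cube([60, 60, 381]);
translate([1352, 284, 0]) cube([60, 60, 381]);


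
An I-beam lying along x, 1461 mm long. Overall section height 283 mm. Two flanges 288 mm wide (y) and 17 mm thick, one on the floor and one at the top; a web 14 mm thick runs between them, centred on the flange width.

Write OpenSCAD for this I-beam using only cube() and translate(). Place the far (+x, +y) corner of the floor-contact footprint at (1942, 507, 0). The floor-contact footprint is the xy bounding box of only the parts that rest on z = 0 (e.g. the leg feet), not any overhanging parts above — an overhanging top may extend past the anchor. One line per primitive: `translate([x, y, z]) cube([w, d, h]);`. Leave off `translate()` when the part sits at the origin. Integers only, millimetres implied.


translate([481, 219, 0]) cube([1461, 288, 17]);
translate([481, 356, 17]) cube([1461, 14, 249]);
translate([481, 219, 266]) cube([1461, 288, 17]);


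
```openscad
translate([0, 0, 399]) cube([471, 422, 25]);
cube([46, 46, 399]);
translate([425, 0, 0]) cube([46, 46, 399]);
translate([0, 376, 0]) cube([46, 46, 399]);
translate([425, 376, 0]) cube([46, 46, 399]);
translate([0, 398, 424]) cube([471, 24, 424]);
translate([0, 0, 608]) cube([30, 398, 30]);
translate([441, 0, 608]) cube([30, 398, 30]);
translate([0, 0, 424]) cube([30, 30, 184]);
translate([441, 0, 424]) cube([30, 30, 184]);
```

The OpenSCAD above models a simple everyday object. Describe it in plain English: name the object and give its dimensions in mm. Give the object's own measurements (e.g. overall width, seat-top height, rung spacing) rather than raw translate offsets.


A chair. The seat is a 471×422×25 mm slab with its top at z = 424 mm, on four 46×46 mm corner legs (flush with the seat edges, standing on z = 0). A flat backrest 24 mm thick, 424 mm tall, spans the full seat width and rises from the seat top along its +y edge, rear face flush with the rear of the seat. Two armrests of 30×30 mm section run along each side from the seat's front edge to the front of the backrest, top faces 214 mm above the seat top and outer faces flush with the seat's x-edges; a 30×30 mm post under the front of each armrest stands on the seat at the front corner.


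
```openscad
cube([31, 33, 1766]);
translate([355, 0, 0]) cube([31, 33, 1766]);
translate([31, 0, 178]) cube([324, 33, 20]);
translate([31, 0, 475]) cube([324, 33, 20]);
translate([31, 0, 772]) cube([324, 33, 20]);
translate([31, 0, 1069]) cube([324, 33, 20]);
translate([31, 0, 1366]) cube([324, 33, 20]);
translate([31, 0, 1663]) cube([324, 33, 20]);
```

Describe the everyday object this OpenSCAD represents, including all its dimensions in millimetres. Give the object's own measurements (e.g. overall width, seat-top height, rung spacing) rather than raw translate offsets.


A straight ladder. Two 31×33 mm vertical rails, 1766 mm tall, stand 386 mm apart (outside-to-outside) with their front faces coplanar on the −y side. 6 rungs, each 33 mm deep and 20 mm tall, span between the inner faces of the rails, front faces flush with the rails. The lowest rung's underside is at z = 178 mm and rungs are spaced 297 mm apart (underside to underside).


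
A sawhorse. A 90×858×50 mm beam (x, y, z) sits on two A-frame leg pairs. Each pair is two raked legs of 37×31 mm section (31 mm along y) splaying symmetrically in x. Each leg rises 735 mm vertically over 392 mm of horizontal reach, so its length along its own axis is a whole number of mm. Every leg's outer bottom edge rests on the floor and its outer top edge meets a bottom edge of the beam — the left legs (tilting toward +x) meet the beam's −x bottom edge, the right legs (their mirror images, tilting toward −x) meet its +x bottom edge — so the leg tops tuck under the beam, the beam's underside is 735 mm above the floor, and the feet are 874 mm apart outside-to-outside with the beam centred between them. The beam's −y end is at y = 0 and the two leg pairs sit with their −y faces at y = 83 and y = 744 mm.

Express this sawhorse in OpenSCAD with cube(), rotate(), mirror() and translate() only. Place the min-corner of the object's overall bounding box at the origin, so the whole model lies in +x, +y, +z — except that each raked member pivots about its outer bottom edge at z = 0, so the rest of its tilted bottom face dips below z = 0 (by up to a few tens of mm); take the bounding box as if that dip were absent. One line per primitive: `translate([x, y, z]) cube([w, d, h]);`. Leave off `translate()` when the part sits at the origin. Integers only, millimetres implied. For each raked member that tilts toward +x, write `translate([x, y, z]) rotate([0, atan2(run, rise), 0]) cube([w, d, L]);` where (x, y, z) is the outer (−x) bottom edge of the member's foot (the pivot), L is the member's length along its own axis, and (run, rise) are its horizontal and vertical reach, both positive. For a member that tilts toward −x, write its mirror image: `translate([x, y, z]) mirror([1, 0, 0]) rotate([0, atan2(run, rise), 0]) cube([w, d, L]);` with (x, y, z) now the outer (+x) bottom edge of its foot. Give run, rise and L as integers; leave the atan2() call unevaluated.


translate([392, 0, 735]) cube([90, 858, 50]);
translate([0, 83, 0]) rotate([0, atan2(392, 735), 0]) cube([37, 31, 833]);
translate([874, 83, 0]) mirror([1, 0, 0]) rotate([0, atan2(392, 735), 0]) cube([37, 31, 833]);
translate([0, 744, 0]) rotate([0, atan2(392, 735), 0]) cube([37, 31, 833]);
translate([874, 744, 0]) mirror([1, 0, 0]) rotate([0, atan2(392, 735), 0]) cube([37, 31, 833]);


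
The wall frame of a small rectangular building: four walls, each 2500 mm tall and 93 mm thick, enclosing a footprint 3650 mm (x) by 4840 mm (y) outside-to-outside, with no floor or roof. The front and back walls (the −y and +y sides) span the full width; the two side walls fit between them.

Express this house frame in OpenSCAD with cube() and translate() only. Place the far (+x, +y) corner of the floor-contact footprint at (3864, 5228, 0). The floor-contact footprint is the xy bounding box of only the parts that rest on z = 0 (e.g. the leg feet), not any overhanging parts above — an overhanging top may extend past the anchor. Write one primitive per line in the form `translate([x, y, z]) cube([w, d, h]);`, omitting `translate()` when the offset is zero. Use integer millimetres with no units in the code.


translate([214, 388, 0]) cube([3650, 93, 2500]);
translate([214, 5135, 0]) cube([3650, 93, 2500]);
translate([214, 481, 0]) cube([93, 4654, 2500]);
translate([3771, 481, 0]) cube([93, 4654, 2500]);


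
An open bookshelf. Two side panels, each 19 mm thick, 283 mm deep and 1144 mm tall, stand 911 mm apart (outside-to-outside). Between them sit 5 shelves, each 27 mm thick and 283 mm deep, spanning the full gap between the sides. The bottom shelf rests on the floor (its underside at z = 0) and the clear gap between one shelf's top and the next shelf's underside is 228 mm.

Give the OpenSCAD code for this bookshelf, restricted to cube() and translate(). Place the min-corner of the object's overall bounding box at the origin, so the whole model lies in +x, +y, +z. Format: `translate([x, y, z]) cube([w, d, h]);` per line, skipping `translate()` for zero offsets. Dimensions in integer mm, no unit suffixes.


cube([19, 283, 1144]);
translate([892, 0, 0]) cube([19, 283, 1144]);
translate([19, 0, 0]) cube([873, 283, 27]);
translate([19, 0, 255]) cube([873, 283, 27]);
translate([19, 0, 510]) cube([873, 283, 27]);
translate([19, 0, 765]) cube([873, 283, 27]);
translate([19, 0, 1020]) cube([873, 283, 27]);


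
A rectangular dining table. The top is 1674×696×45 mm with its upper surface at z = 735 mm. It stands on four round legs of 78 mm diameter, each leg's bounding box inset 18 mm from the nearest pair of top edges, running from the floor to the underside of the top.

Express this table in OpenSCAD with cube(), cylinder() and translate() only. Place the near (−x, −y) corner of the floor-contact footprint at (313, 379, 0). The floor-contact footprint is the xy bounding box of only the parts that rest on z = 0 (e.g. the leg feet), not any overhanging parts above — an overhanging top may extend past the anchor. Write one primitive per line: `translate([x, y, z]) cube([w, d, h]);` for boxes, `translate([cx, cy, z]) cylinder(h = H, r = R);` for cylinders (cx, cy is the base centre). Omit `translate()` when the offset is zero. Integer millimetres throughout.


translate([295, 361, 690]) cube([1674, 696, 45]);
translate([352, 418, 0]) cylinder(h = 690, r = 39);
translate([1912, 418, 0]) cylinder(h = 690, r = 39);
translate([352, 1000, 0]) cylinder(h = 690, r = 39);
translate([1912, 1000, 0]) cylinder(h = 690, r = 39);


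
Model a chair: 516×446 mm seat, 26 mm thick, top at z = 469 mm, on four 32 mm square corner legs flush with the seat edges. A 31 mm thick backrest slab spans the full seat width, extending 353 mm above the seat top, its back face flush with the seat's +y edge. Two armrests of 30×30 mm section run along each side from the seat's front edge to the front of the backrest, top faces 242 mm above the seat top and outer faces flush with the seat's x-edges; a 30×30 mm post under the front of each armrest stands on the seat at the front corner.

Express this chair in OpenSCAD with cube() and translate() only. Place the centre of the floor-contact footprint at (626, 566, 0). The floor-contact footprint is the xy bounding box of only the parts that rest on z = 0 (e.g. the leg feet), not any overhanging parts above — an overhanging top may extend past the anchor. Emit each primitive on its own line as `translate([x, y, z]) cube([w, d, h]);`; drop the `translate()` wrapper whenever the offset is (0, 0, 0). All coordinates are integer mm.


translate([368, 343, 443]) cube([516, 446, 26]);
translate([368, 343, 0]) cube([32, 32, 443]);
translate([852, 343, 0]) cube([32, 32, 443]);
translate([368, 757, 0]) cube([32, 32, 443]);
translate([852, 757, 0]) cube([32, 32, 443]);
translate([368, 758, 469]) cube([516, 31, 353]);
translate([368, 343, 681]) cube([30, 415, 30]);
translate([854, 343, 681]) cube([30, 415, 30]);
translate([368, 343, 469]) cube([30, 30, 212]);
translate([854, 343, 469]) cube([30, 30, 212]);


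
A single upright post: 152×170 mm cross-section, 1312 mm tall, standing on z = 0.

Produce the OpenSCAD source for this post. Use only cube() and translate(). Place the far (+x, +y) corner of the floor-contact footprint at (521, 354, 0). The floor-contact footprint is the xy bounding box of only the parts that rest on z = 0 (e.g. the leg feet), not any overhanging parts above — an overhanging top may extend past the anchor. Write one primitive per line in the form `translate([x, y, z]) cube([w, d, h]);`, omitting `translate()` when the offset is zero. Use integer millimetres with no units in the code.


translate([369, 184, 0]) cube([152, 170, 1312]);


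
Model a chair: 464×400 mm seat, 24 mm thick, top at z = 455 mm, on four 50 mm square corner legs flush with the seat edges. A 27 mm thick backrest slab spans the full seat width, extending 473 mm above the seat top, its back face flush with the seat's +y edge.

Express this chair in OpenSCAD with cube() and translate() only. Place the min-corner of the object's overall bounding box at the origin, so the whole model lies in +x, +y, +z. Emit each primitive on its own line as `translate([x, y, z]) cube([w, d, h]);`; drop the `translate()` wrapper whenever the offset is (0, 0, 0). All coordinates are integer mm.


// leg_h = 455 - 24 = 431
translate([0, 0, 431]) cube([464, 400, 24]);
cube([50, 50, 431]);
translate([414, 0, 0]) cube([50, 50, 431]);
translate([0, 350, 0]) cube([50, 50, 431]);
translate([414, 350, 0]) cube([50, 50, 431]);
translate([0, 373, 455]) cube([464, 27, 473]);


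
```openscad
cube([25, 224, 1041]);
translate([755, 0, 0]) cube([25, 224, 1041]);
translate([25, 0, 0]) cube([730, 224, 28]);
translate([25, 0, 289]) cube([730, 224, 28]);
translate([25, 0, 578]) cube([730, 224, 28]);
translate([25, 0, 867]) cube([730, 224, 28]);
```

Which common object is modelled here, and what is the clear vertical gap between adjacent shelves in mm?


A bookshelf. The clear shelf gap is 261 mm.

Two tall side panels with 4 horizontal boards between them — a bookshelf. The first two shelf undersides are at z = 0 and z = 289; with shelf thickness 28, the clear gap is 289 − 0 − 28 = 261 mm.


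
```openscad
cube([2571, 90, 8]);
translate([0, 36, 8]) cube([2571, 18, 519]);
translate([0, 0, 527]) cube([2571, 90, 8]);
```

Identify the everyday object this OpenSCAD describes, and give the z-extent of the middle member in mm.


An I-beam. The web height is 519 mm.

Two wide flanges with a thin centred web — an I-beam. Overall 535 mm minus two 8 mm flanges gives a web of 535 − 2·8 = 519 mm.


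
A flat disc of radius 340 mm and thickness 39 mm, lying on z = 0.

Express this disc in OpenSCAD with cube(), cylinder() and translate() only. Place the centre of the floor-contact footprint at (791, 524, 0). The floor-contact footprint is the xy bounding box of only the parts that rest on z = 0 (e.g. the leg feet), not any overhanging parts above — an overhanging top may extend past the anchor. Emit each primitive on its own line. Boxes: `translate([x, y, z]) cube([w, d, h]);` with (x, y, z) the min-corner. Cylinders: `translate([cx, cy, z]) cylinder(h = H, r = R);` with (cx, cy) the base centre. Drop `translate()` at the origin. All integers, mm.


translate([791, 524, 0]) cylinder(h = 39, r = 340);


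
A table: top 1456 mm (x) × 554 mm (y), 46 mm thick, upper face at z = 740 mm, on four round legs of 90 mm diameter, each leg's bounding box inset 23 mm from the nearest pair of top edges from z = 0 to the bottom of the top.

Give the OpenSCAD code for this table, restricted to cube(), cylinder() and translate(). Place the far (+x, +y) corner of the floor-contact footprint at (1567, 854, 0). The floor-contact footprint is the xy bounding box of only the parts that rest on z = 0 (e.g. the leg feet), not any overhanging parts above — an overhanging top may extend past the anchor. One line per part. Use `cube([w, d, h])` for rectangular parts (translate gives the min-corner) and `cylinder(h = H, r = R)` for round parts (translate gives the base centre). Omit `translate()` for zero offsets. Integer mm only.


translate([134, 323, 694]) cube([1456, 554, 46]);
translate([202, 391, 0]) cylinder(h = 694, r = 45);
translate([1522, 391, 0]) cylinder(h = 694, r = 45);
translate([202, 809, 0]) cylinder(h = 694, r = 45);
translate([1522, 809, 0]) cylinder(h = 694, r = 45);


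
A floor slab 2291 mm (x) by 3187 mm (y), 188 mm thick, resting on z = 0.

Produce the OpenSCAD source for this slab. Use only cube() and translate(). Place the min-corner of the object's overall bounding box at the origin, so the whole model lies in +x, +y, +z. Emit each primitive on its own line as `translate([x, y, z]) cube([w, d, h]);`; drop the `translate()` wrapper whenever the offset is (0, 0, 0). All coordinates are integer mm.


cube([2291, 3187, 188]);


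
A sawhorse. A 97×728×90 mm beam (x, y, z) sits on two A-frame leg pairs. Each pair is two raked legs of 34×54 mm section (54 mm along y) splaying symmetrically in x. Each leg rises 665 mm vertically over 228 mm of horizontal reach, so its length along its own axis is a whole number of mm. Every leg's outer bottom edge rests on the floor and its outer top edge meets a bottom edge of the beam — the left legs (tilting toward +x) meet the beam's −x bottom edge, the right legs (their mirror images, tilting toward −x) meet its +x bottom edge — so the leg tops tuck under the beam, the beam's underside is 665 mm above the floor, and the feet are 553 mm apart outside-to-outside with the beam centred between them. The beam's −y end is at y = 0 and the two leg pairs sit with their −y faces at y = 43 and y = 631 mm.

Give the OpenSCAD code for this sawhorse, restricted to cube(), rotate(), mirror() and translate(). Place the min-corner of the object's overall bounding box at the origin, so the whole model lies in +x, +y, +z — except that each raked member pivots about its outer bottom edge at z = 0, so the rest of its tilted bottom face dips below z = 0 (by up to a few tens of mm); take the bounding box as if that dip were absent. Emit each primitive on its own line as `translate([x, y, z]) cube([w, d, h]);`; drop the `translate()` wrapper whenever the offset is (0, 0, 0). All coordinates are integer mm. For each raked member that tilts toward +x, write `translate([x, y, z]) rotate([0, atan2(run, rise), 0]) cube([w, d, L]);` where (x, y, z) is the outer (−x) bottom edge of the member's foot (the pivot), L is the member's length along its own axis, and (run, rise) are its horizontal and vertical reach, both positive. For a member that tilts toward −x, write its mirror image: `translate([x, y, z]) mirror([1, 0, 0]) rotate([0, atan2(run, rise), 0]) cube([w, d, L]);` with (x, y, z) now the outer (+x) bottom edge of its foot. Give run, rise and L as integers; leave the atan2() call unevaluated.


// leg length = √(228² + 665²) = 703
// right-leg outer foot x = 2·228 + 97 = 553
// beam min-corner = (228, 0, 665)
translate([228, 0, 665]) cube([97, 728, 90]);
translate([0, 43, 0]) rotate([0, atan2(228, 665), 0]) cube([34, 54, 703]);
translate([553, 43, 0]) mirror([1, 0, 0]) rotate([0, atan2(228, 665), 0]) cube([34, 54, 703]);
translate([0, 631, 0]) rotate([0, atan2(228, 665), 0]) cube([34, 54, 703]);
translate([553, 631, 0]) mirror([1, 0, 0]) rotate([0, atan2(228, 665), 0]) cube([34, 54, 703]);


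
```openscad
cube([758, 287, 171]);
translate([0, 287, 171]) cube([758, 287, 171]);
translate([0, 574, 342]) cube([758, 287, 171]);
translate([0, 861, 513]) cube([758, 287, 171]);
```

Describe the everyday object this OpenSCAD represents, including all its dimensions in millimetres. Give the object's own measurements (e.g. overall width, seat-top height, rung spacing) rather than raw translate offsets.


A straight staircase of 4 solid steps. Each step is 758 mm wide (x), 287 mm deep (y, the going) and 171 mm tall (the rise). The first step rests on the floor; each subsequent step sits one going further in +y and one rise higher in +z, directly behind and above the previous step with no overlap.


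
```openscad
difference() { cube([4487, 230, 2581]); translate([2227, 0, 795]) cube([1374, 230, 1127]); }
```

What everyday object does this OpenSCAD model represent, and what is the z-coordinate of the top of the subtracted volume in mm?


A wall with a window opening. The window head height is 1922 mm.

A wall with a rectangular opening subtracted — a window. Sill at z = 795, opening 1127 mm tall, so the head is at 795 + 1127 = 1922 mm.


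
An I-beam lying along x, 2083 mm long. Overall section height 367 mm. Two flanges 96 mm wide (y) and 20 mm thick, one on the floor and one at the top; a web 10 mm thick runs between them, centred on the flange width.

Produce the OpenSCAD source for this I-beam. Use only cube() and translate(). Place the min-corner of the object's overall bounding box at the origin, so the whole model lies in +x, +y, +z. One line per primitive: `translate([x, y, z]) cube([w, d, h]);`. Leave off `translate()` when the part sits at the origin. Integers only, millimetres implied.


cube([2083, 96, 20]);
translate([0, 43, 20]) cube([2083, 10, 327]);
translate([0, 0, 347]) cube([2083, 96, 20]);


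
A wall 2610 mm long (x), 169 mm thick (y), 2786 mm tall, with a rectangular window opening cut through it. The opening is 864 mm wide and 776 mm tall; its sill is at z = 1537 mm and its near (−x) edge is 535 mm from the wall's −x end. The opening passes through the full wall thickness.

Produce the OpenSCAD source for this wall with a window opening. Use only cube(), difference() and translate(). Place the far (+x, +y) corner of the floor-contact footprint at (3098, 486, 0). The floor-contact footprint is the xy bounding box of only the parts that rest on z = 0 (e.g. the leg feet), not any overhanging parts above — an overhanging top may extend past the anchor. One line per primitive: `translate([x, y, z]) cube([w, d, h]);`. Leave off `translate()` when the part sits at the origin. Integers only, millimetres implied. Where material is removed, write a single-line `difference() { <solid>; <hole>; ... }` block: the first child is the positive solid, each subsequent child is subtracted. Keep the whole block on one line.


difference() { translate([488, 317, 0]) cube([2610, 169, 2786]); translate([1023, 317, 1537]) cube([864, 169, 776]); }


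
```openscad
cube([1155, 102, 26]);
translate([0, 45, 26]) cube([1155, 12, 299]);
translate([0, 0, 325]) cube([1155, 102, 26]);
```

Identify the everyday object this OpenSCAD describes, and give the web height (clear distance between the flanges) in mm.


An I-beam. The web height is 299 mm.

Two wide flanges with a thin centred web — an I-beam. Overall 351 mm minus two 26 mm flanges gives a web of 351 − 2·26 = 299 mm.


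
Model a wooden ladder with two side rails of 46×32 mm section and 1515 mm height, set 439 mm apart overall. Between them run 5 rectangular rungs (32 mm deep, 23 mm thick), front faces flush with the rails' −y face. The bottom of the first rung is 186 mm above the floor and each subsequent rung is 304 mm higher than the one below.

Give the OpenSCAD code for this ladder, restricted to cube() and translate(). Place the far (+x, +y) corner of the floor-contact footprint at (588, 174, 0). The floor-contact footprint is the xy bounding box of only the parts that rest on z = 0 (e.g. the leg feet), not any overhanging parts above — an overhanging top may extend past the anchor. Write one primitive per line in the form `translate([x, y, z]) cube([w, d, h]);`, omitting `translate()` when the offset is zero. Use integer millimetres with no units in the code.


translate([149, 142, 0]) cube([46, 32, 1515]);
translate([542, 142, 0]) cube([46, 32, 1515]);
translate([195, 142, 186]) cube([347, 32, 23]);
translate([195, 142, 490]) cube([347, 32, 23]);
translate([195, 142, 794]) cube([347, 32, 23]);
translate([195, 142, 1098]) cube([347, 32, 23]);
translate([195, 142, 1402]) cube([347, 32, 23]);


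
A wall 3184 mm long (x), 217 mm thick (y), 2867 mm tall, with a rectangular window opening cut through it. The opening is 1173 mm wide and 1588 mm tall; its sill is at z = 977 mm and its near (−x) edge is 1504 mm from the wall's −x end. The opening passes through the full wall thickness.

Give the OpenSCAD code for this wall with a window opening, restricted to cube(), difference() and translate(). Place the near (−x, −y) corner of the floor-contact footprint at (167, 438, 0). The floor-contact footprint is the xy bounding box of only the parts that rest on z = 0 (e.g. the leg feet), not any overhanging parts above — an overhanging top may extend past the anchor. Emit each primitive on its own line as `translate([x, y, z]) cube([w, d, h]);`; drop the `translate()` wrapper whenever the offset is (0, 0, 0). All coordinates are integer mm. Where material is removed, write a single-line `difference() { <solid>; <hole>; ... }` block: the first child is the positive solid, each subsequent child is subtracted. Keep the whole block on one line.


difference() { translate([167, 438, 0]) cube([3184, 217, 2867]); translate([1671, 438, 977]) cube([1173, 217, 1588]); }


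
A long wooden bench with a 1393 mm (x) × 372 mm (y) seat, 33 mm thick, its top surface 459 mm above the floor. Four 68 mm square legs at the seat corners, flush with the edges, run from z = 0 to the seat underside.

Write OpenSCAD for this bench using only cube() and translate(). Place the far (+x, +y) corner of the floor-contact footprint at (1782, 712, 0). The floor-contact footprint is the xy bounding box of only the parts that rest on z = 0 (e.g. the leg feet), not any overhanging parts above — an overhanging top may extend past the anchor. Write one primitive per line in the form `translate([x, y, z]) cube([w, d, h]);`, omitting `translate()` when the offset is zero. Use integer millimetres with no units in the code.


// leg_h = 459 − 33 = 426
translate([389, 340, 426]) cube([1393, 372, 33]);
translate([389, 340, 0]) cube([68, 68, 426]);
translate([389, 644, 0]) cube([68, 68, 426]);
translate([1714, 340, 0]) cube([68, 68, 426]);
translate([1714, 644, 0]) cube([68, 68, 426]);


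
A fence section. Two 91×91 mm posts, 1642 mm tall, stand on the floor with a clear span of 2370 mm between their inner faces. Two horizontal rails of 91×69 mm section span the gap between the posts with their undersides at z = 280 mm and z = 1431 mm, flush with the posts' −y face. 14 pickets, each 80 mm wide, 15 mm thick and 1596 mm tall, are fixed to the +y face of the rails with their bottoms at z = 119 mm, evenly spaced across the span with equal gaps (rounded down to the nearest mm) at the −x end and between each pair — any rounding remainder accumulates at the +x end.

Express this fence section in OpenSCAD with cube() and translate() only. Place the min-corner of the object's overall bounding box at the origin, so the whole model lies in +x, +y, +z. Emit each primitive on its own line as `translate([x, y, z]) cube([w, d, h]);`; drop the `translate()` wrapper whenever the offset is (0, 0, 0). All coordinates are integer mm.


cube([91, 91, 1642]);
translate([2461, 0, 0]) cube([91, 91, 1642]);
translate([91, 0, 280]) cube([2370, 91, 69]);
translate([91, 0, 1431]) cube([2370, 91, 69]);
translate([174, 91, 119]) cube([80, 15, 1596]);
translate([337, 91, 119]) cube([80, 15, 1596]);
translate([500, 91, 119]) cube([80, 15, 1596]);
translate([663, 91, 119]) cube([80, 15, 1596]);
translate([826, 91, 119]) cube([80, 15, 1596]);
translate([989, 91, 119]) cube([80, 15, 1596]);
translate([1152, 91, 119]) cube([80, 15, 1596]);
translate([1315, 91, 119]) cube([80, 15, 1596]);
translate([1478, 91, 119]) cube([80, 15, 1596]);
translate([1641, 91, 119]) cube([80, 15, 1596]);
translate([1804, 91, 119]) cube([80, 15, 1596]);
translate([1967, 91, 119]) cube([80, 15, 1596]);
translate([2130, 91, 119]) cube([80, 15, 1596]);
translate([2293, 91, 119]) cube([80, 15, 1596]);


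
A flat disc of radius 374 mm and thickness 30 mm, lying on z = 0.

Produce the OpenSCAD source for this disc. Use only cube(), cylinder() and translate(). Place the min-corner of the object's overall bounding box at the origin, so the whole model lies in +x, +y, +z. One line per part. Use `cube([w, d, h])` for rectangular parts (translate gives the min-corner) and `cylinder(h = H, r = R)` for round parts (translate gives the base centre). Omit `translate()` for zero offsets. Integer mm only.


translate([374, 374, 0]) cylinder(h = 30, r = 374);


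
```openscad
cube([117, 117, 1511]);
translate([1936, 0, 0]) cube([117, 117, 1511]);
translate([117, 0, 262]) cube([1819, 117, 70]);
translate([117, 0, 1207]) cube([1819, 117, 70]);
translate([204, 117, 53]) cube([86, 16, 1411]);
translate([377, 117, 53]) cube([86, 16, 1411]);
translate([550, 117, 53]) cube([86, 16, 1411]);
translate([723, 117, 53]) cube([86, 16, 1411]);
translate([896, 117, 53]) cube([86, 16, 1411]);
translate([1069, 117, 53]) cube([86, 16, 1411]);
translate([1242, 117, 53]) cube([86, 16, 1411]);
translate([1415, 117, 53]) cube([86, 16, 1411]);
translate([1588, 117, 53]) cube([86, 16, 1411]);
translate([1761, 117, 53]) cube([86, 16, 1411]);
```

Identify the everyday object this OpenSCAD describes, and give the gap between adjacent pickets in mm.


A fence section. The picket gap is 87 mm.

Two posts, two rails, 10 pickets — a fence section. Span 1819 mm holds 10 pickets of 86 mm with 11 equal gaps: ⌊(1819 − 10·86) / 11⌋ = 87 mm.


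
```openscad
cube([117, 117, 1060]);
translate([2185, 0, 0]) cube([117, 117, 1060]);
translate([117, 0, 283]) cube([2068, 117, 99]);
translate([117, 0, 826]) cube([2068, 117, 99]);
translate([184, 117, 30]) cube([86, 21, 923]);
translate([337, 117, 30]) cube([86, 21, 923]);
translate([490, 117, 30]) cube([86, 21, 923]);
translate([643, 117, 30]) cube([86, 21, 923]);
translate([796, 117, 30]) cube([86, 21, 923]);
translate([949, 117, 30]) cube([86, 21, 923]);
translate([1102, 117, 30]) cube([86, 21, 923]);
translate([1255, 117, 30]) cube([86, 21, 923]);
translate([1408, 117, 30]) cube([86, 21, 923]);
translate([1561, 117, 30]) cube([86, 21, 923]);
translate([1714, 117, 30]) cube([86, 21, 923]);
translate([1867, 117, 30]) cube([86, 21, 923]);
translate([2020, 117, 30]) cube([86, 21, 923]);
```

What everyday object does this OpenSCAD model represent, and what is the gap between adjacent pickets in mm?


A fence section. The picket gap is 67 mm.

Two posts, two rails, 13 pickets — a fence section. Span 2068 mm holds 13 pickets of 86 mm with 14 equal gaps: ⌊(2068 − 13·86) / 14⌋ = 67 mm.
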